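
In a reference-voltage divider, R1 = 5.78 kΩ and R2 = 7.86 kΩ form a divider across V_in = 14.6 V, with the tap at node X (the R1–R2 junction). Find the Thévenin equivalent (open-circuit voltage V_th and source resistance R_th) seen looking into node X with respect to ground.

Open-circuit (no load on X): V_th = V_in · R2/(R1 + R2) = 14.6 × 7.86/(5.780 + 7.86) = 8.413 V.
Zeroing V_in shorts the top of R1 to ground, so R_th = R1 ‖ R2 = 3.331 kΩ.

V_th ≈ 8.41 V, R_th ≈ 3.33 kΩ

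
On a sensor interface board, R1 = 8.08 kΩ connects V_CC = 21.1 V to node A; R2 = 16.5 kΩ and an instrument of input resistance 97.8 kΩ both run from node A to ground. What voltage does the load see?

V_out ≈ 13.4 V

First combine the lower leg with the load: R2 ‖ R_L = 14.12 kΩ.
Voltage divider with the loaded lower leg: V_out = 21.1 × 14.12/(8.08 + 14.12) = 21.1 × 0.6360 = 13.42 V.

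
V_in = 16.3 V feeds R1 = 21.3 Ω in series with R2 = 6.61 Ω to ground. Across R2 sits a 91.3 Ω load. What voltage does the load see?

The load sits in parallel with R2, giving an effective lower resistance R2' = R2·R_L/(R2+R_L) = 6.164 Ω.
Then V_out = V_in · R2'/(R1 + R2') = 16.3 × 6.164/27.46 = 3.658 V.
(Unloaded it would be 3.86 V; the load pulls it down.)

V_out ≈ 3.66 V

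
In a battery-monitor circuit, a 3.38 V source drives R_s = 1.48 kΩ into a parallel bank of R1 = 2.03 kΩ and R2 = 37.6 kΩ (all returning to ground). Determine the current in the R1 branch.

I ≈ 0.942 mA

Equivalent of the parallel group: R_p = 1.926 kΩ.
Node voltage V_A = V_CC · R_p/(R_s + R_p) = 3.38 × 0.5655 = 1.911 V.
Branch current I = V_A/R1 = 1.911/2.03 = 0.9415 mA.
(Equivalently: I_total = 0.9924 mA, then current-divider fraction G_k/ΣG = 0.9488.)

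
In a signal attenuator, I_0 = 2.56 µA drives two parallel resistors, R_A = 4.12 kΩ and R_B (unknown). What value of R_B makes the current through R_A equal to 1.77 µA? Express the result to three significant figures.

Two-branch current divider: I_A = I_0 · R_B/(R_A + R_B).
1.77/2.56 = R_B/(R_A + R_B) → R_B = R_A · (0.6914)/(1 − 0.6914) = 4.12 × 2.241 = 9.231 kΩ.

R_B ≈ 9.23 kΩ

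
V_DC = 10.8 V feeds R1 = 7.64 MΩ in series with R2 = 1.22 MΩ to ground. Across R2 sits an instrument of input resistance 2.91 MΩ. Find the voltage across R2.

V_out ≈ 1.09 V

First combine the lower leg with the load: R2 ‖ R_L = 0.8596 MΩ.
Now apply the divider: V_out = 10.8 × 0.1011 = 1.092 V.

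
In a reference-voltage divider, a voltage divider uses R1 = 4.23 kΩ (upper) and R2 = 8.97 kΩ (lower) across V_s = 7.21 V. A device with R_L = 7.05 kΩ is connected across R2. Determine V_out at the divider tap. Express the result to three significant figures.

V_out ≈ 3.48 V

The load sits in parallel with R2, giving an effective lower resistance R2' = R2·R_L/(R2+R_L) = 3.947 kΩ.
Then V_out = V_s · R2'/(R1 + R2') = 7.21 × 3.947/8.177 = 3.480 V.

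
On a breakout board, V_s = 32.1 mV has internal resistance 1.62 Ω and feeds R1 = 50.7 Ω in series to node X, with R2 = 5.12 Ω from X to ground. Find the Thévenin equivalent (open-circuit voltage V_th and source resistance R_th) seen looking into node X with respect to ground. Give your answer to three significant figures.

R1' = 1.62 + 50.7 = 52.32 Ω (source resistance + R1).
With X open, the divider is unloaded: V_th = 32.1 × 5.12/57.44 = 2.861 mV.
Zeroing V_s shorts the top of R1' to ground, so R_th = R1' ‖ R2 = 4.664 Ω.

V_th ≈ 2.86 mV, R_th ≈ 4.66 Ω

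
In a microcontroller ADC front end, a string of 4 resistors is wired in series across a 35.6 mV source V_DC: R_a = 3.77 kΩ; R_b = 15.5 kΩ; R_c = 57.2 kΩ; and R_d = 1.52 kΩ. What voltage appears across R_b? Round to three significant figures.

V ≈ 7.08 mV

Series total: ΣR = 3.77 + 15.5 + 57.2 + 1.52 = 77.99 kΩ.
V = V_DC · R/ΣR = 35.6 × 0.1987 = 7.075 mV.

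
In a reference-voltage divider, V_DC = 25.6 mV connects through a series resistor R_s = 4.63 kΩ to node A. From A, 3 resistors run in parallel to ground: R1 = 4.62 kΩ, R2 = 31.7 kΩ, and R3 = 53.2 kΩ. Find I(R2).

Parallel bank: R_p = 1/(1/4.62 + 1/31.7 + 1/53.2) = 3.748 kΩ.
V_A = 25.6 × 3.748/8.378 = 11.45 mV.
Branch current I = V_A/R2 = 11.45/31.7 = 0.3613 µA.
(Equivalently: I_total = 3.056 µA, then current-divider fraction G_k/ΣG = 0.1182.)

I ≈ 0.361 µA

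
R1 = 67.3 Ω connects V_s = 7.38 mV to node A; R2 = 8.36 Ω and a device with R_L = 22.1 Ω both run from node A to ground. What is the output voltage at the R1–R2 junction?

The load sits in parallel with R2, giving an effective lower resistance R2' = R2·R_L/(R2+R_L) = 6.066 Ω.
Then V_out = V_s · R2'/(R1 + R2') = 7.38 × 6.066/73.37 = 0.6101 mV.
(Unloaded it would be 0.815 mV; the load pulls it down.)

V_out ≈ 0.610 mV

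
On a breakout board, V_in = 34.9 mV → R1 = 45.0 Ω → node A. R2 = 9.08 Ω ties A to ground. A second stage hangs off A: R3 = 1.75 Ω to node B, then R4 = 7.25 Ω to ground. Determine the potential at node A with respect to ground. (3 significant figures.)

V_A ≈ 3.19 mV

Looking into the second stage from A: R3 + R4 = 9.000 Ω appears in parallel with R2.
R2 ‖ (R3+R4) = 4.520 Ω.
So V_A = 34.9 × 0.09127 = 3.185 mV.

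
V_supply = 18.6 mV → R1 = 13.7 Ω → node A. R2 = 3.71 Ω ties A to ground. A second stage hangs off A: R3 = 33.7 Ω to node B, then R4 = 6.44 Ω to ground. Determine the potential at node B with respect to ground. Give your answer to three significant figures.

V_B ≈ 0.593 mV

Node A sees R2 in parallel with the series input of stage 2, R3 + R4 = 40.14 Ω.
R2 ‖ (R3+R4) = 3.396 Ω.
So V_A = 18.6 × 0.1986 = 3.695 mV.
Stage 2 is unloaded, so V_B = V_A · R4/(R3+R4) = 3.695 × 6.44/40.14 = 0.5928 mV.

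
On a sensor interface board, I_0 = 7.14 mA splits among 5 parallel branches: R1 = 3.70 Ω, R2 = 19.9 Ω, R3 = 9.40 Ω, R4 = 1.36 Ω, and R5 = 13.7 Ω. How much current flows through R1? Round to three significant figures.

I ≈ 1.56 mA

Conductances: ΣG = 1/3.70 + 1/19.9 + 1/9.40 + 1/1.36 + 1/13.7 = 1.235 (1/Ω).
Current divider: I(R1) = I_0 · G_k/ΣG = 7.14 × (0.2703/1.235) = 7.14 × 0.2188 = 1.562 mA.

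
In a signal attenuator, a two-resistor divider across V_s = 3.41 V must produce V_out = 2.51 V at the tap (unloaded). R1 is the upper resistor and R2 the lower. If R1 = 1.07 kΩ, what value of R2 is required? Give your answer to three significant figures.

Required fraction k = V_out/V_s = 0.7361.
Rearranging, R2 = R1·k/(1−k) = 1.07 × 2.789 = 2.984 kΩ.

R2 ≈ 2.98 kΩ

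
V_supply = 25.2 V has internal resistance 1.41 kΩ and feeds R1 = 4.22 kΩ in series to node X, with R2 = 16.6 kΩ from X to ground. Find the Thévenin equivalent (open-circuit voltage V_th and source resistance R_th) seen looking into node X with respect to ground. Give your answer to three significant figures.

V_th ≈ 18.8 V, R_th ≈ 4.20 kΩ

R1' = 1.41 + 4.22 = 5.630 kΩ (source resistance + R1).
With X open, the divider is unloaded: V_th = 25.2 × 16.6/22.23 = 18.82 V.
With V_supply suppressed (replaced by a short), R_th = R1' ‖ R2 = (5.630 × 16.6)/(5.630 + 16.6) = 4.204 kΩ.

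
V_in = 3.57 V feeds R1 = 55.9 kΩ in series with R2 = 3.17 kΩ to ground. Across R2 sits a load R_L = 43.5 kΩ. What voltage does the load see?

R2 ‖ R_L = (3.17 × 43.5)/(3.17 + 43.5) = 2.955 kΩ.
Then V_out = V_in · R2'/(R1 + R2') = 3.57 × 2.955/58.85 = 0.1792 V.

V_out ≈ 0.179 V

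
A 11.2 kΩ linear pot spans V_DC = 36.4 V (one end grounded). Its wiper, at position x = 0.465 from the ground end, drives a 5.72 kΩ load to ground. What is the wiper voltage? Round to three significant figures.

The pot divides into 5.992 kΩ above the wiper and 5.208 kΩ below.
Lower segment in parallel with the load: 5.208 ‖ 5.72 = 2.726 kΩ.
Then V_out = V_DC · 2.726/(5.992 + 2.726) = 11.38 V.
(Unloaded: V_out = x·V_DC = 16.9 V.)

V_out ≈ 11.4 V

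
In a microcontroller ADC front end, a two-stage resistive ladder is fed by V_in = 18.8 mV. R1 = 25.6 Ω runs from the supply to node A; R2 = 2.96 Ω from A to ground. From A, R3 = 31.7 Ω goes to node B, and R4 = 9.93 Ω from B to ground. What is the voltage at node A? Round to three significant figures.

The second stage (R3 + R4 = 41.63 Ω) loads node A in parallel with R2.
R2 ‖ (R3+R4) = 2.764 Ω.
V_A = 18.8 × 2.764/(25.6 + 2.764) = 1.832 mV.

V_A ≈ 1.83 mV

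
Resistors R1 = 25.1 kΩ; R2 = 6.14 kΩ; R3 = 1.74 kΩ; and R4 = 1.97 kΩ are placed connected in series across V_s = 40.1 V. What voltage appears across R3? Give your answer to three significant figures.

V ≈ 2.00 V

Series total: ΣR = 25.1 + 6.14 + 1.74 + 1.97 = 34.95 kΩ.
By the voltage-divider rule, V = 40.1 × 1.740/34.95 = 1.996 V.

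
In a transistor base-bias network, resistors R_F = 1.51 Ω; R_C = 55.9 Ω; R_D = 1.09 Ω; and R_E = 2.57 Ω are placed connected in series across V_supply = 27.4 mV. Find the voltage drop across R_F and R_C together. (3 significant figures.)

V ≈ 25.8 mV

Total series resistance ΣR = 1.51 + 55.9 + 1.09 + 2.57 = 61.07 Ω.
R_{R_F..R_C} = 1.51 + 55.9 = 57.41 Ω.
Voltage divider: V = V_supply · (57.41 / 61.07) = 27.4 × 0.9401 = 25.76 mV.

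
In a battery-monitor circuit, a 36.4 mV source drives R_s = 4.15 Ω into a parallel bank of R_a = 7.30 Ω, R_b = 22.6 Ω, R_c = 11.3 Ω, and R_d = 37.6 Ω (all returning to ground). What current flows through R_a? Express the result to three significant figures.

I ≈ 2.24 mA

Parallel bank: R_p = 1/(1/7.30 + 1/22.6 + 1/11.3 + 1/37.6) = 3.375 Ω.
Node voltage V_A = V_supply · R_p/(R_s + R_p) = 36.4 × 0.4485 = 16.32 mV.
I(R_a) = V_A / R_a = 16.32/7.30 = 2.236 mA.
(Equivalently: I_total = 4.837 mA, then current-divider fraction G_k/ΣG = 0.4623.)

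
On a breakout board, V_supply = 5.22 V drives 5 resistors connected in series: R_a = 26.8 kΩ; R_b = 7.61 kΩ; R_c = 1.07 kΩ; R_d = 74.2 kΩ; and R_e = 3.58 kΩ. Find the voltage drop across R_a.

Series total: ΣR = 26.8 + 7.61 + 1.07 + 74.2 + 3.58 = 113.3 kΩ.
Voltage divider: V = V_supply · (26.80 / 113.3) = 5.22 × 0.2366 = 1.235 V.

V ≈ 1.24 V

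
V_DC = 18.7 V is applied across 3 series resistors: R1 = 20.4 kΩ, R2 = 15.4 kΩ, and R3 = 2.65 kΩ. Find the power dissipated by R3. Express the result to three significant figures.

ΣR = 38.45 kΩ → I = 18.7/38.45 = 0.4863 mA.
V(R3) = I·R = 1.289 V; P = V·I = 1.289 × 0.4863 = 0.6268 mW.

P ≈ 0.627 mW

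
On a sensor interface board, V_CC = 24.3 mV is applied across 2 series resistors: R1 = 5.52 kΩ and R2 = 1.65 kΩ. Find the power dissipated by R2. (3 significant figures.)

ΣR = 7.170 kΩ → I = 24.3/7.170 = 3.389 µA.
V(R2) = I·R = 5.592 mV; P = V·I = 5.592 × 3.389 = 18.95 nW.

P ≈ 19.0 nW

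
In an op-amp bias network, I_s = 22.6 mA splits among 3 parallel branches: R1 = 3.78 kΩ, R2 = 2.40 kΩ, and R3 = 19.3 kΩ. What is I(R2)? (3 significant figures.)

I ≈ 12.8 mA

Total conductance ΣG = 1/3.78 + 1/2.40 + 1/19.3 = 0.7330 (units of 1/kΩ).
Current divider: I(R2) = I_s · G_k/ΣG = 22.6 × (0.4167/0.7330) = 22.6 × 0.5684 = 12.85 mA.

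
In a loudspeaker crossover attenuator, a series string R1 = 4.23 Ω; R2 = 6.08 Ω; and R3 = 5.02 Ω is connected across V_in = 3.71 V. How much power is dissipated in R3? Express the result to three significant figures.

P ≈ 0.294 W

Series current I = V_in/ΣR = 3.71/15.33 = 0.2420 A.
P = I²R = 0.05857 × 5.02 = 0.2940 W.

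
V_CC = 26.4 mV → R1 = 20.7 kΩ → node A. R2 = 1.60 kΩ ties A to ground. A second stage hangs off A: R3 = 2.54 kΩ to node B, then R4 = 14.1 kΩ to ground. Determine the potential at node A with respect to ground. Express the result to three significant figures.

The second stage (R3 + R4 = 16.64 kΩ) loads node A in parallel with R2.
R2 ‖ (R3+R4) = 1.460 kΩ.
First divider: V_A = V_CC · 1.460/(20.7 + 1.460) = 1.739 mV.

V_A ≈ 1.74 mV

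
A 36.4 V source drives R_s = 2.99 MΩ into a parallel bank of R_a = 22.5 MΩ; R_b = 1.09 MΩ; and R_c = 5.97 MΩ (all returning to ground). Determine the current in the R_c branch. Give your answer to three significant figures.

Combine the parallel branches: R_p = (1/22.5 + 1/1.09 + 1/5.97)⁻¹ = 0.8854 MΩ.
V_A = 36.4 × 0.8854/3.875 = 8.316 V.
Branch current I = V_A/R_c = 8.316/5.97 = 1.393 µA.
(Check via current divider: I_total = 9.392 µA; share G_k/ΣG = 0.1483 → same result.)

I ≈ 1.39 µA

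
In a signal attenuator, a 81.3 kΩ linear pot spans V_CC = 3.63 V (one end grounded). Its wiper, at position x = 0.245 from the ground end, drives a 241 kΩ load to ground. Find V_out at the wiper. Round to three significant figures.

V_out ≈ 0.837 V

Split the track: R_lower = x·R_p = 19.92 kΩ, R_upper = (1−x)·R_p = 61.38 kΩ.
Lower segment in parallel with the load: 19.92 ‖ 241 = 18.40 kΩ.
Then V_out = V_CC · 18.40/(61.38 + 18.40) = 0.8371 V.
(Unloaded: V_out = x·V_CC = 0.889 V.)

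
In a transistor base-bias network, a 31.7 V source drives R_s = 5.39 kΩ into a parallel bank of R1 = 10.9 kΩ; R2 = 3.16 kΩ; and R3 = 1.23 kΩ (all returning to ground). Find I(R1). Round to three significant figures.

I ≈ 0.384 mA

Parallel bank: R_p = 1/(1/10.9 + 1/3.16 + 1/1.23) = 0.8189 kΩ.
V_A = 31.7 × 0.8189/6.209 = 4.181 V.
Branch current I = V_A/R1 = 4.181/10.9 = 0.3836 mA.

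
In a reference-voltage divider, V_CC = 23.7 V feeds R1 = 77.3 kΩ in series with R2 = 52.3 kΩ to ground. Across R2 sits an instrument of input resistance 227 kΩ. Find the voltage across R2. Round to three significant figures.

V_out ≈ 8.41 V

First combine the lower leg with the load: R2 ‖ R_L = 42.51 kΩ.
Then V_out = V_CC · R2'/(R1 + R2') = 23.7 × 42.51/119.8 = 8.409 V.
(Unloaded it would be 9.56 V; the load pulls it down.)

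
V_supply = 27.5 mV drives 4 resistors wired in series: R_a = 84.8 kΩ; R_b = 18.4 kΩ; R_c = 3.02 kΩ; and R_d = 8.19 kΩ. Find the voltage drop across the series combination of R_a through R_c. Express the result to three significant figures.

V ≈ 25.5 mV

Total series resistance ΣR = 84.8 + 18.4 + 3.02 + 8.19 = 114.4 kΩ.
R_{R_a..R_c} = 84.8 + 18.4 + 3.02 = 106.2 kΩ.
V = V_supply · R/ΣR = 27.5 × 0.9284 = 25.53 mV.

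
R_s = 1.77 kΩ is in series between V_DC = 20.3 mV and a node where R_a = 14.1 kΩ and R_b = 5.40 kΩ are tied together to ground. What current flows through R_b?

Parallel bank: R_p = 1/(1/14.1 + 1/5.40) = 3.905 kΩ.
V_A by voltage divider: V_A = 20.3 × 3.905/(1.77 + 3.905) = 13.97 mV.
Branch current I = V_A/R_b = 13.97/5.40 = 2.587 µA.

I ≈ 2.59 µA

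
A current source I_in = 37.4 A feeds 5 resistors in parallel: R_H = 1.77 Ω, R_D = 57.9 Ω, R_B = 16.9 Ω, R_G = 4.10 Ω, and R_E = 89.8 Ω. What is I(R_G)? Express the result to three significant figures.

Conductances: ΣG = 1/1.77 + 1/57.9 + 1/16.9 + 1/4.10 + 1/89.8 = 0.8965 (1/Ω).
Current divider: I(R_G) = I_in · G_k/ΣG = 37.4 × (0.2439/0.8965) = 37.4 × 0.2721 = 10.18 A.

I ≈ 10.2 A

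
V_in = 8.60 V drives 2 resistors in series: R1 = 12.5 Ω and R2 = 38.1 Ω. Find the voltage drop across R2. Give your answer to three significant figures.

V ≈ 6.48 V

ΣR = 12.5 + 38.1 = 50.60 Ω.
Voltage divider: V = V_in · (38.10 / 50.60) = 8.60 × 0.7530 = 6.475 V.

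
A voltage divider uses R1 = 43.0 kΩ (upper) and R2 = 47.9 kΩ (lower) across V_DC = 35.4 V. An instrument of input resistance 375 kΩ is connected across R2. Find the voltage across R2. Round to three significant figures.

First combine the lower leg with the load: R2 ‖ R_L = 42.47 kΩ.
Voltage divider with the loaded lower leg: V_out = 35.4 × 42.47/(43.0 + 42.47) = 35.4 × 0.4969 = 17.59 V.
(Unloaded it would be 18.7 V; the load pulls it down.)

V_out ≈ 17.6 V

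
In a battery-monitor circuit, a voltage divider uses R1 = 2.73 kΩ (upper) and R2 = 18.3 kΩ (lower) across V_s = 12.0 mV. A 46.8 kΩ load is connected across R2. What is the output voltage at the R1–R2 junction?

V_out ≈ 9.94 mV

R2 ‖ R_L = (18.3 × 46.8)/(18.3 + 46.8) = 13.16 kΩ.
Voltage divider with the loaded lower leg: V_out = 12.0 × 13.16/(2.73 + 13.16) = 12.0 × 0.8281 = 9.938 mV.
(Unloaded it would be 10.4 mV; the load pulls it down.)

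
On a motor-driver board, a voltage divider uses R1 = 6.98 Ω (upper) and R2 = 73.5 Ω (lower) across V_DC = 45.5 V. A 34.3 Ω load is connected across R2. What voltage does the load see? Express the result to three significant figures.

V_out ≈ 35.0 V

The load sits in parallel with R2, giving an effective lower resistance R2' = R2·R_L/(R2+R_L) = 23.39 Ω.
Voltage divider with the loaded lower leg: V_out = 45.5 × 23.39/(6.98 + 23.39) = 45.5 × 0.7701 = 35.04 V.
(Unloaded it would be 41.6 V; the load pulls it down.)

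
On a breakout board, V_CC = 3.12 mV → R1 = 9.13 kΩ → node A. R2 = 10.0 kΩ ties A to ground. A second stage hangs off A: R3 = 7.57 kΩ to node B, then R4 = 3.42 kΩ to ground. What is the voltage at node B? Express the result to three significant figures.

Node A sees R2 in parallel with the series input of stage 2, R3 + R4 = 10.99 kΩ.
Effective lower resistance at A: R2 ‖ 10.99 = 5.236 kΩ.
V_A = 3.12 × 5.236/(9.13 + 5.236) = 1.137 mV.
Then the unloaded second divider: V_B = V_A × R4/(R3+R4) = 1.137 × 0.3112 = 0.3539 mV.

V_B ≈ 0.354 mV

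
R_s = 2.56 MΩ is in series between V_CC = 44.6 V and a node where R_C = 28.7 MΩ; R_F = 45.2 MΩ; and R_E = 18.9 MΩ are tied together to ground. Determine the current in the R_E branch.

I ≈ 1.84 µA

Parallel bank: R_p = 1/(1/28.7 + 1/45.2 + 1/18.9) = 9.101 MΩ.
V_A = 44.6 × 9.101/11.66 = 34.81 V.
I(R_E) = V_A / R_E = 34.81/18.9 = 1.842 µA.
(Equivalently: I_total = 3.825 µA, then current-divider fraction G_k/ΣG = 0.4815.)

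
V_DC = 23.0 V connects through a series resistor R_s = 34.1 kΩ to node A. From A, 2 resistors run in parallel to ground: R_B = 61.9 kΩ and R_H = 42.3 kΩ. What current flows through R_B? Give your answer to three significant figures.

I ≈ 0.158 mA

Equivalent of the parallel group: R_p = 25.13 kΩ.
Node voltage V_A = V_DC · R_p/(R_s + R_p) = 23.0 × 0.4243 = 9.758 V.
Branch current I = V_A/R_B = 9.758/61.9 = 0.1576 mA.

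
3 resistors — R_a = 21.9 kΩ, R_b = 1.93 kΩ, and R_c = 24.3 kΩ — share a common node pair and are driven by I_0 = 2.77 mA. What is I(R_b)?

Conductances: ΣG = 1/21.9 + 1/1.93 + 1/24.3 = 0.6049 (1/kΩ).
Current divider: I(R_b) = I_0 · G_k/ΣG = 2.77 × (0.5181/0.6049) = 2.77 × 0.8565 = 2.372 mA.

I ≈ 2.37 mA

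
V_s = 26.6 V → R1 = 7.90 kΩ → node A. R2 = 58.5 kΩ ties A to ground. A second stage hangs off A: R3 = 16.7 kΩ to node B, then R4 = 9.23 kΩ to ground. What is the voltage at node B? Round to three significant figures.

Looking into the second stage from A: R3 + R4 = 25.93 kΩ appears in parallel with R2.
Effective lower resistance at A: R2 ‖ 25.93 = 17.97 kΩ.
So V_A = 26.6 × 0.6946 = 18.48 V.
Then the unloaded second divider: V_B = V_A × R4/(R3+R4) = 18.48 × 0.3560 = 6.577 V.

V_B ≈ 6.58 V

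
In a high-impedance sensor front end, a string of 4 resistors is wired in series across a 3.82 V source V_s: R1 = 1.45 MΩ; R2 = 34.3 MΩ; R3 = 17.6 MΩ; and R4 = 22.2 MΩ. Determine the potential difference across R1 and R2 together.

Total series resistance ΣR = 1.45 + 34.3 + 17.6 + 22.2 = 75.55 MΩ.
R_{R1..R2} = 1.45 + 34.3 = 35.75 MΩ.
By the voltage-divider rule, V = 3.82 × 35.75/75.55 = 1.808 V.

V ≈ 1.81 V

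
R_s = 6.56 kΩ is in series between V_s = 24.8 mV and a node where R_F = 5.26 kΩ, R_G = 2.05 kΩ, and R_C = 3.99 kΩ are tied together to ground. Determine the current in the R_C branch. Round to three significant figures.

Equivalent of the parallel group: R_p = 1.077 kΩ.
V_A by voltage divider: V_A = 24.8 × 1.077/(6.56 + 1.077) = 3.497 mV.
I(R_C) = V_A / R_C = 3.497/3.99 = 0.8765 µA.
(Equivalently: I_total = 3.247 µA, then current-divider fraction G_k/ΣG = 0.2699.)

I ≈ 0.877 µA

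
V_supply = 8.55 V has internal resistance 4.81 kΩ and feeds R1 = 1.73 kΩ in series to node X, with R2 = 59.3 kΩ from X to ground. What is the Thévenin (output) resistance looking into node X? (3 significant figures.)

R_th ≈ 5.89 kΩ

R1' = 4.81 + 1.73 = 6.540 kΩ (source resistance + R1).
Zeroing V_supply shorts the top of R1' to ground, so R_th = R1' ‖ R2 = 5.890 kΩ.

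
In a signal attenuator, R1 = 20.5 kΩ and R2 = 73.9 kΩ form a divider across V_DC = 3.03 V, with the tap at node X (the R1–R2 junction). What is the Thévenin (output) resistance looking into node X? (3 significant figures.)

R_th ≈ 16.0 kΩ

Looking into X with the source shorted: R_th = R1·R2/(R1+R2) = 20.50 × 73.9/94.40 = 16.05 kΩ.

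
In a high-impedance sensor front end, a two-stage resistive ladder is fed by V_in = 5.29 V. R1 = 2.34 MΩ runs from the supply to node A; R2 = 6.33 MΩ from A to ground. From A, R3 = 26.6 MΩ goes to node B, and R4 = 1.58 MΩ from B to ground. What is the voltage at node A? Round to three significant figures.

Node A sees R2 in parallel with the series input of stage 2, R3 + R4 = 28.18 MΩ.
R2 ‖ (R3+R4) = 5.169 MΩ.
So V_A = 5.29 × 0.6884 = 3.641 V.

V_A ≈ 3.64 V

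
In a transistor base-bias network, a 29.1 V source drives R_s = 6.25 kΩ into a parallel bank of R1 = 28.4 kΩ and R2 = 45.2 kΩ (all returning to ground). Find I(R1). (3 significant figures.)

Parallel bank: R_p = 1/(1/28.4 + 1/45.2) = 17.44 kΩ.
Node voltage V_A = V_in · R_p/(R_s + R_p) = 29.1 × 0.7362 = 21.42 V.
Branch current I = V_A/R1 = 21.42/28.4 = 0.7543 mA.

I ≈ 0.754 mA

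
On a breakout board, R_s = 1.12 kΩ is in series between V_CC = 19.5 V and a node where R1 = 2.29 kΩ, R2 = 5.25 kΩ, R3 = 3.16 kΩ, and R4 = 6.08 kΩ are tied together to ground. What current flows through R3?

I ≈ 2.75 mA

Parallel bank: R_p = 1/(1/2.29 + 1/5.25 + 1/3.16 + 1/6.08) = 0.9025 kΩ.
Node voltage V_A = V_CC · R_p/(R_s + R_p) = 19.5 × 0.4462 = 8.701 V.
I(R3) = V_A / R3 = 8.701/3.16 = 2.754 mA.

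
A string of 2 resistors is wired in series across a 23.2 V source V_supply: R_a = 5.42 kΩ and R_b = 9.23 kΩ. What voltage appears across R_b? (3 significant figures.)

V ≈ 14.6 V

Series total: ΣR = 5.42 + 9.23 = 14.65 kΩ.
By the voltage-divider rule, V = 23.2 × 9.230/14.65 = 14.62 V.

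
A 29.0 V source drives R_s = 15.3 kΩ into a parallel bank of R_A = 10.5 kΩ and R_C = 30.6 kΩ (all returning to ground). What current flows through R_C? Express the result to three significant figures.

Parallel bank: R_p = 1/(1/10.5 + 1/30.6) = 7.818 kΩ.
V_A = 29.0 × 7.818/23.12 = 9.807 V.
Branch current I = V_A/R_C = 9.807/30.6 = 0.3205 mA.
(Check via current divider: I_total = 1.254 mA; share G_k/ΣG = 0.2555 → same result.)

I ≈ 0.320 mA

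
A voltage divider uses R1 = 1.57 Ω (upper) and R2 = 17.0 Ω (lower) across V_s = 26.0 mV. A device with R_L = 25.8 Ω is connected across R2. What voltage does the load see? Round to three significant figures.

V_out ≈ 22.5 mV

R2 ‖ R_L = (17.0 × 25.8)/(17.0 + 25.8) = 10.25 Ω.
Then V_out = V_s · R2'/(R1 + R2') = 26.0 × 10.25/11.82 = 22.55 mV.
(Unloaded it would be 23.8 mV; the load pulls it down.)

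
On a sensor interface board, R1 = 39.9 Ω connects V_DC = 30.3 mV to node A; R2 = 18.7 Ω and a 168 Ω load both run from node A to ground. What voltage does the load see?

The load sits in parallel with R2, giving an effective lower resistance R2' = R2·R_L/(R2+R_L) = 16.83 Ω.
Voltage divider with the loaded lower leg: V_out = 30.3 × 16.83/(39.9 + 16.83) = 30.3 × 0.2966 = 8.988 mV.

V_out ≈ 8.99 mV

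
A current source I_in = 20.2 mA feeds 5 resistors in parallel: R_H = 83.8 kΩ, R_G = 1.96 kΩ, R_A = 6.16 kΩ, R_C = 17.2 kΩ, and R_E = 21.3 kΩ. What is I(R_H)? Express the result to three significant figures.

Total conductance ΣG = 1/83.8 + 1/1.96 + 1/6.16 + 1/17.2 + 1/21.3 = 0.7896 (units of 1/kΩ).
R_H takes the fraction G_k/ΣG = 0.01193/0.7896 = 0.01511, so I = 20.2 × 0.01511 = 0.3053 mA.

I ≈ 0.305 mA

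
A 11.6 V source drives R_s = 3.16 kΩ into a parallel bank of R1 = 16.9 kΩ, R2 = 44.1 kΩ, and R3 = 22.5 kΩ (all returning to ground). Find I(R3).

Combine the parallel branches: R_p = (1/16.9 + 1/44.1 + 1/22.5)⁻¹ = 7.918 kΩ.
Node voltage V_A = V_supply · R_p/(R_s + R_p) = 11.6 × 0.7148 = 8.291 V.
Branch current I = V_A/R3 = 8.291/22.5 = 0.3685 mA.

I ≈ 0.368 mA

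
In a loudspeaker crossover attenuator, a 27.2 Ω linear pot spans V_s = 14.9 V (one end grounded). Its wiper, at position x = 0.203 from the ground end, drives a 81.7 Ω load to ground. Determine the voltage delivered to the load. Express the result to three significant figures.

Lower segment x·R_p = 5.522 Ω; upper segment (1−x)·R_p = 21.68 Ω.
Lower segment in parallel with the load: 5.522 ‖ 81.7 = 5.172 Ω.
V_out = 14.9 × 5.172/(21.68 + 5.172) = 2.870 V.

V_out ≈ 2.87 V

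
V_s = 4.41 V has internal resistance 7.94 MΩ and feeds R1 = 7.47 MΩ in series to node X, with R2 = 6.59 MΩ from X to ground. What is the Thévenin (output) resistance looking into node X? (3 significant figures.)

R_th ≈ 4.62 MΩ

R1' = 7.94 + 7.47 = 15.41 MΩ (source resistance + R1).
Zeroing V_s shorts the top of R1' to ground, so R_th = R1' ‖ R2 = 4.616 MΩ.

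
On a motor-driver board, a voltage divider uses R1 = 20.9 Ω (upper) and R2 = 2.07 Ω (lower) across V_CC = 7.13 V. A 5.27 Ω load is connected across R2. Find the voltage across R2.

First combine the lower leg with the load: R2 ‖ R_L = 1.486 Ω.
Now apply the divider: V_out = 7.13 × 0.06639 = 0.4734 V.
(Unloaded it would be 0.643 V; the load pulls it down.)

V_out ≈ 0.473 V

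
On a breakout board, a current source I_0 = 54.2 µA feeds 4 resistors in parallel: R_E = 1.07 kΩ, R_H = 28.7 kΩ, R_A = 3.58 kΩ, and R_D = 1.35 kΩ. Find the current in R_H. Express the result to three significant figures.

I ≈ 0.949 µA

Conductances: ΣG = 1/1.07 + 1/28.7 + 1/3.58 + 1/1.35 = 1.989 (1/kΩ).
R_H takes the fraction G_k/ΣG = 0.03484/1.989 = 0.01751, so I = 54.2 × 0.01751 = 0.9492 µA.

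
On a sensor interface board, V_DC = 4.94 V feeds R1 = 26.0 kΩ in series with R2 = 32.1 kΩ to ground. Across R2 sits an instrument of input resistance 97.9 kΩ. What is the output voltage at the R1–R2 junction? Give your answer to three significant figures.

V_out ≈ 2.38 V

The load sits in parallel with R2, giving an effective lower resistance R2' = R2·R_L/(R2+R_L) = 24.17 kΩ.
Now apply the divider: V_out = 4.94 × 0.4818 = 2.380 V.
(Unloaded it would be 2.73 V; the load pulls it down.)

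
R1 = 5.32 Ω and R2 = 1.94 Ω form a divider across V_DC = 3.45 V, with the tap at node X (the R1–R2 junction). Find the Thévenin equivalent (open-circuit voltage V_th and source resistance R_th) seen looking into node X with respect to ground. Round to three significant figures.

V_th is the unloaded tap voltage: V_DC · R2/(R1+R2) = 3.45 × 0.2672 = 0.9219 V.
Looking into X with the source shorted: R_th = R1·R2/(R1+R2) = 5.320 × 1.94/7.260 = 1.422 Ω.

V_th ≈ 0.922 V, R_th ≈ 1.42 Ω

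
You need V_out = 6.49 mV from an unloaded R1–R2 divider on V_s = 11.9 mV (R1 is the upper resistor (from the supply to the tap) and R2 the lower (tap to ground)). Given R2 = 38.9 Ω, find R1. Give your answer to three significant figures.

R1 ≈ 32.4 Ω

Required fraction k = V_out/V_s = 0.5454.
So R1 = R2 · (V_s/V_out − 1) = 38.9 × (11.9/6.49 − 1) = 38.9 × 0.8336 = 32.43 Ω.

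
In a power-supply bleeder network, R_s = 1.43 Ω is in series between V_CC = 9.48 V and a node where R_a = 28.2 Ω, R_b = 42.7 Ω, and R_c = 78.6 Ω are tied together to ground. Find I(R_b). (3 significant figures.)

I ≈ 0.201 A

Parallel bank: R_p = 1/(1/28.2 + 1/42.7 + 1/78.6) = 13.97 Ω.
V_A = 9.48 × 13.97/15.40 = 8.599 V.
I(R_b) = V_A / R_b = 8.599/42.7 = 0.2014 A.
(Check via current divider: I_total = 0.6157 A; share G_k/ΣG = 0.3271 → same result.)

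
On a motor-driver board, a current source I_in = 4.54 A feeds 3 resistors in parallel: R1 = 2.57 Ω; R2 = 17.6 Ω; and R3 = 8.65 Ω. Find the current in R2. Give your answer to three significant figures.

I ≈ 0.459 A

Total conductance ΣG = 1/2.57 + 1/17.6 + 1/8.65 = 0.5615 (units of 1/Ω).
Current divider: I(R2) = I_in · G_k/ΣG = 4.54 × (0.05682/0.5615) = 4.54 × 0.1012 = 0.4594 A.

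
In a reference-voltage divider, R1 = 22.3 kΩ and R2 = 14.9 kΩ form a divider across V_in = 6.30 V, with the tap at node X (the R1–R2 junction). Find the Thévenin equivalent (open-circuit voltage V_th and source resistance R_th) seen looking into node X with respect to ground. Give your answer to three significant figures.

V_th is the unloaded tap voltage: V_in · R2/(R1+R2) = 6.30 × 0.4005 = 2.523 V.
Looking into X with the source shorted: R_th = R1·R2/(R1+R2) = 22.30 × 14.9/37.20 = 8.932 kΩ.

V_th ≈ 2.52 V, R_th ≈ 8.93 kΩ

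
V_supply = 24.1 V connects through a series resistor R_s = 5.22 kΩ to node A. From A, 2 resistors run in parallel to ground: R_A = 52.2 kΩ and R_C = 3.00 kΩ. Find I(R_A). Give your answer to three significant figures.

I ≈ 0.163 mA

Parallel bank: R_p = 1/(1/52.2 + 1/3.00) = 2.837 kΩ.
V_A by voltage divider: V_A = 24.1 × 2.837/(5.22 + 2.837) = 8.486 V.
I(R_A) = V_A / R_A = 8.486/52.2 = 0.1626 mA.
(Check via current divider: I_total = 2.991 mA; share G_k/ΣG = 0.05435 → same result.)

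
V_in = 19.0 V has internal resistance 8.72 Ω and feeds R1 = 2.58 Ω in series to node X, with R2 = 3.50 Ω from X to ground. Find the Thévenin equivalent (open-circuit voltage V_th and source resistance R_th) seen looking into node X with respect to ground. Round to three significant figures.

V_th ≈ 4.49 V, R_th ≈ 2.67 Ω

R1' = 8.72 + 2.58 = 11.30 Ω (source resistance + R1).
With X open, the divider is unloaded: V_th = 19.0 × 3.50/14.80 = 4.493 V.
Zeroing V_in shorts the top of R1' to ground, so R_th = R1' ‖ R2 = 2.672 Ω.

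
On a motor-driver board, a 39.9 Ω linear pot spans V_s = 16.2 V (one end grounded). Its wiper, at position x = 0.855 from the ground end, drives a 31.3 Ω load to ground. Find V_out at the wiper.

V_out ≈ 12.0 V

The pot divides into 5.786 Ω above the wiper and 34.11 Ω below.
Lower segment in parallel with the load: 34.11 ‖ 31.3 = 16.32 Ω.
V_out = 16.2 × 16.32/(5.786 + 16.32) = 11.96 V.
(Unloaded: V_out = x·V_s = 13.9 V.)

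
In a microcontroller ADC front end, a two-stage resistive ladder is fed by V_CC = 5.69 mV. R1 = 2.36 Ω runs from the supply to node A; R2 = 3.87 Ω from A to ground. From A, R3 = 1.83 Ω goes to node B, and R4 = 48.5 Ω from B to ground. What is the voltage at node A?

Looking into the second stage from A: R3 + R4 = 50.33 Ω appears in parallel with R2.
Effective lower resistance at A: R2 ‖ 50.33 = 3.594 Ω.
First divider: V_A = V_CC · 3.594/(2.36 + 3.594) = 3.435 mV.

V_A ≈ 3.43 mV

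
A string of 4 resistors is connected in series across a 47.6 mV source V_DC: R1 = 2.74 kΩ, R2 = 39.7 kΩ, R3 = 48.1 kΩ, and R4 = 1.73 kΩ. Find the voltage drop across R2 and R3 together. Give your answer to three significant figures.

V ≈ 45.3 mV

Series total: ΣR = 2.74 + 39.7 + 48.1 + 1.73 = 92.27 kΩ.
R_{R2..R3} = 39.7 + 48.1 = 87.80 kΩ.
Voltage divider: V = V_DC · (87.80 / 92.27) = 47.6 × 0.9516 = 45.29 mV.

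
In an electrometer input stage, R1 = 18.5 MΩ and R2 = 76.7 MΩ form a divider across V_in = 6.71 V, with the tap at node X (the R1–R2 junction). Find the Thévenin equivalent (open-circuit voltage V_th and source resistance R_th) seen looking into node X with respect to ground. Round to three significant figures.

V_th is the unloaded tap voltage: V_in · R2/(R1+R2) = 6.71 × 0.8057 = 5.406 V.
With V_in suppressed (replaced by a short), R_th = R1 ‖ R2 = (18.50 × 76.7)/(18.50 + 76.7) = 14.90 MΩ.

V_th ≈ 5.41 V, R_th ≈ 14.9 MΩ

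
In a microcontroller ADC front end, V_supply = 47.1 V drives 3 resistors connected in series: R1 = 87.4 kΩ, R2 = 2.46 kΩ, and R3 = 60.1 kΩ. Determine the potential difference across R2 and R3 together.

Total series resistance ΣR = 87.4 + 2.46 + 60.1 = 150.0 kΩ.
R_{R2..R3} = 2.46 + 60.1 = 62.56 kΩ.
Voltage divider: V = V_supply · (62.56 / 150.0) = 47.1 × 0.4172 = 19.65 V.

V ≈ 19.6 V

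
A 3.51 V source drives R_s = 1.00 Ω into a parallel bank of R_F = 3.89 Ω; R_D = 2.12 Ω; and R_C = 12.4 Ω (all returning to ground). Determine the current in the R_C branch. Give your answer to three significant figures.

I ≈ 0.156 A

Parallel bank: R_p = 1/(1/3.89 + 1/2.12 + 1/12.4) = 1.235 Ω.
Node voltage V_A = V_in · R_p/(R_s + R_p) = 3.51 × 0.5527 = 1.940 V.
Branch current I = V_A/R_C = 1.940/12.4 = 0.1564 A.
(Check via current divider: I_total = 1.570 A; share G_k/ΣG = 0.09963 → same result.)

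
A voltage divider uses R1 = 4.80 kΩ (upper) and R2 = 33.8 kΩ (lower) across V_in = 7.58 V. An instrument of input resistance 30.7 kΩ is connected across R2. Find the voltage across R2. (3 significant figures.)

V_out ≈ 5.84 V

R2 ‖ R_L = (33.8 × 30.7)/(33.8 + 30.7) = 16.09 kΩ.
Voltage divider with the loaded lower leg: V_out = 7.58 × 16.09/(4.80 + 16.09) = 7.58 × 0.7702 = 5.838 V.
(Unloaded it would be 6.64 V; the load pulls it down.)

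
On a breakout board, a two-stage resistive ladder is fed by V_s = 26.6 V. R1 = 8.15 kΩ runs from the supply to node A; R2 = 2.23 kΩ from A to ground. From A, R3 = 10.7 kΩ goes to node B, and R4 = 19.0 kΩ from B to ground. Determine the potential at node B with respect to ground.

Node A sees R2 in parallel with the series input of stage 2, R3 + R4 = 29.70 kΩ.
R2 ‖ (R3+R4) = 2.074 kΩ.
First divider: V_A = V_s · 2.074/(8.15 + 2.074) = 5.397 V.
Stage 2 is unloaded, so V_B = V_A · R4/(R3+R4) = 5.397 × 19.0/29.70 = 3.452 V.

V_B ≈ 3.45 V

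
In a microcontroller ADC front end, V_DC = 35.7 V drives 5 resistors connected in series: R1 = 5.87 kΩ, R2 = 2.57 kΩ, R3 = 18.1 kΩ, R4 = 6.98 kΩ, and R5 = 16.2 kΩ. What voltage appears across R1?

ΣR = 5.87 + 2.57 + 18.1 + 6.98 + 16.2 = 49.72 kΩ.
By the voltage-divider rule, V = 35.7 × 5.870/49.72 = 4.215 V.

V ≈ 4.21 V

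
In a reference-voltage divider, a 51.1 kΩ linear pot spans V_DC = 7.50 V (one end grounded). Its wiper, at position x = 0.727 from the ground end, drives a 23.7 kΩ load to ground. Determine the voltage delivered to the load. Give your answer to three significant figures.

V_out ≈ 3.82 V

Split the track: R_lower = x·R_p = 37.15 kΩ, R_upper = (1−x)·R_p = 13.95 kΩ.
Lower segment in parallel with the load: 37.15 ‖ 23.7 = 14.47 kΩ.
Then V_out = V_DC · 14.47/(13.95 + 14.47) = 3.818 V.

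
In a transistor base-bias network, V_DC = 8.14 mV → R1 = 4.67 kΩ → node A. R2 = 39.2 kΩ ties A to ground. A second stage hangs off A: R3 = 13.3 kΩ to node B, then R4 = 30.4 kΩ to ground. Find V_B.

The second stage (R3 + R4 = 43.70 kΩ) loads node A in parallel with R2.
R2 ‖ (R3+R4) = 20.66 kΩ.
V_A = 8.14 × 20.66/(4.67 + 20.66) = 6.639 mV.
Then the unloaded second divider: V_B = V_A × R4/(R3+R4) = 6.639 × 0.6957 = 4.619 mV.

V_B ≈ 4.62 mV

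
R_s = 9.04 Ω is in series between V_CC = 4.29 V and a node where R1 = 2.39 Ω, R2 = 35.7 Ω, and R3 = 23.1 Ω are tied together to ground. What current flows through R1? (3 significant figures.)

I ≈ 0.331 A

Equivalent of the parallel group: R_p = 2.042 Ω.
V_A by voltage divider: V_A = 4.29 × 2.042/(9.04 + 2.042) = 0.7905 V.
I(R1) = V_A / R1 = 0.7905/2.39 = 0.3308 A.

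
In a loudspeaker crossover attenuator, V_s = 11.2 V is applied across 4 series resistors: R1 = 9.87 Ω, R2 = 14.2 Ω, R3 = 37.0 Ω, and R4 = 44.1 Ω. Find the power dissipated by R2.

ΣR = 105.2 Ω → I = 11.2/105.2 = 0.1065 A.
P(R2) = I²·R2 = (0.1065)² × 14.2 = 0.1610 W.

P ≈ 0.161 W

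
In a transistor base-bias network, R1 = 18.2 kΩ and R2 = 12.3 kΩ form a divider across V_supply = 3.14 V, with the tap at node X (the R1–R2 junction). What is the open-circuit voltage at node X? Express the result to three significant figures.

V_th ≈ 1.27 V

With X open, the divider is unloaded: V_th = 3.14 × 12.3/30.50 = 1.266 V.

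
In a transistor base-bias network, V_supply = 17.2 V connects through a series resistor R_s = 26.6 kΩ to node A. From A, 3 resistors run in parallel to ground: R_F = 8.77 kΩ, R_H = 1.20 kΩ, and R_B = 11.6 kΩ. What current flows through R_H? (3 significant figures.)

Parallel bank: R_p = 1/(1/8.77 + 1/1.20 + 1/11.6) = 0.9675 kΩ.
V_A = 17.2 × 0.9675/27.57 = 0.6037 V.
Branch current I = V_A/R_H = 0.6037/1.20 = 0.5031 mA.
(Equivalently: I_total = 0.6239 mA, then current-divider fraction G_k/ΣG = 0.8063.)

I ≈ 0.503 mA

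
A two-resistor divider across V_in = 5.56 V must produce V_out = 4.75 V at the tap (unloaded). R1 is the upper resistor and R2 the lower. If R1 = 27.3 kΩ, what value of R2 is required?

The divider ratio is R2/(R1+R2) = 4.75/5.56 = 0.8543.
R2 = R1 · 0.8543/(1 − 0.8543) = 160.1 kΩ.

R2 ≈ 160 kΩ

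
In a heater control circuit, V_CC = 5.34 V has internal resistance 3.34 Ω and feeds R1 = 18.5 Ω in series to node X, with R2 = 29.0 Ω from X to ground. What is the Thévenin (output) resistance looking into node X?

R1' = 3.34 + 18.5 = 21.84 Ω (source resistance + R1).
Zeroing V_CC shorts the top of R1' to ground, so R_th = R1' ‖ R2 = 12.46 Ω.

R_th ≈ 12.5 Ω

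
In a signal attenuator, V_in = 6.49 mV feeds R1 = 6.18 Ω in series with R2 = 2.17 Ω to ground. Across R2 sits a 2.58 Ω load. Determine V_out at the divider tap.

V_out ≈ 1.04 mV

R2 ‖ R_L = (2.17 × 2.58)/(2.17 + 2.58) = 1.179 Ω.
Now apply the divider: V_out = 6.49 × 0.1602 = 1.040 mV.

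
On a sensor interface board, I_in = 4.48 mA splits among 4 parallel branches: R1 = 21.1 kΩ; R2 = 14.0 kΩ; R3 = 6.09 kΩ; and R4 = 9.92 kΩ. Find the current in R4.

Total conductance ΣG = 1/21.1 + 1/14.0 + 1/6.09 + 1/9.92 = 0.3838 (units of 1/kΩ).
Current divider: I(R4) = I_in · G_k/ΣG = 4.48 × (0.1008/0.3838) = 4.48 × 0.2626 = 1.177 mA.

I ≈ 1.18 mA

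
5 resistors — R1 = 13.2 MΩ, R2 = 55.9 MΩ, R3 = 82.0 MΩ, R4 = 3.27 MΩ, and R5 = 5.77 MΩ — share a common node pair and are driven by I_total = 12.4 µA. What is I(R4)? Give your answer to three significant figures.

I ≈ 6.48 µA

Total conductance ΣG = 1/13.2 + 1/55.9 + 1/82.0 + 1/3.27 + 1/5.77 = 0.5850 (units of 1/MΩ).
Current divider: I(R4) = I_total · G_k/ΣG = 12.4 × (0.3058/0.5850) = 12.4 × 0.5228 = 6.483 µA.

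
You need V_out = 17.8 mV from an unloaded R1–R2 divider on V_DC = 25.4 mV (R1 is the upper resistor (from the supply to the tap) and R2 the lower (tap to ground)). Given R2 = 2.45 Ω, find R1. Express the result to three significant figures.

The divider ratio is R2/(R1+R2) = 17.8/25.4 = 0.7008.
So R1 = R2 · (V_DC/V_out − 1) = 2.45 × (25.4/17.8 − 1) = 2.45 × 0.4270 = 1.046 Ω.

R1 ≈ 1.05 Ω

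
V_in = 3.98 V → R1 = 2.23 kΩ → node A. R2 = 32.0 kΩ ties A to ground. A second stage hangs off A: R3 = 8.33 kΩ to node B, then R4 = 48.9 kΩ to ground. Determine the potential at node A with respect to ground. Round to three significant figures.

Node A sees R2 in parallel with the series input of stage 2, R3 + R4 = 57.23 kΩ.
R2 ‖ (R3+R4) = 20.52 kΩ.
So V_A = 3.98 × 0.9020 = 3.590 V.

V_A ≈ 3.59 V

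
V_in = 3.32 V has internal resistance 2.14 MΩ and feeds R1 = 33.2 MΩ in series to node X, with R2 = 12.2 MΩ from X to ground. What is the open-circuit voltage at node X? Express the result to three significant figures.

V_th ≈ 0.852 V

R1' = 2.14 + 33.2 = 35.34 MΩ (source resistance + R1).
V_th is the unloaded tap voltage: V_in · R2/(R1'+R2) = 3.32 × 0.2566 = 0.8520 V.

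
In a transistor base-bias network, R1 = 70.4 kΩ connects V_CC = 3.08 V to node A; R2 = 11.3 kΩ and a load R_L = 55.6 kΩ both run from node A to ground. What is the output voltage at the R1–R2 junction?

The load sits in parallel with R2, giving an effective lower resistance R2' = R2·R_L/(R2+R_L) = 9.391 kΩ.
Voltage divider with the loaded lower leg: V_out = 3.08 × 9.391/(70.4 + 9.391) = 3.08 × 0.1177 = 0.3625 V.

V_out ≈ 0.363 V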